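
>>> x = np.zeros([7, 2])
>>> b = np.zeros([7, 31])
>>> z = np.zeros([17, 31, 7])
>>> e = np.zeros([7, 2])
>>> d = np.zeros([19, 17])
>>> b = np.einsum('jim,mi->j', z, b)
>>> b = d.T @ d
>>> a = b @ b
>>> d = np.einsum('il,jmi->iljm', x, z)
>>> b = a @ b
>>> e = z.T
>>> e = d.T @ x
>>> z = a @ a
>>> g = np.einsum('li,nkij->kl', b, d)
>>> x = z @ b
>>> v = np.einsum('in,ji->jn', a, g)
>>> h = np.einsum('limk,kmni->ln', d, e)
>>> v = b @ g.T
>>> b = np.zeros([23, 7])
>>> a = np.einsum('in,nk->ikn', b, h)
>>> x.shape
(17, 17)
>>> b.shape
(23, 7)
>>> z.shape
(17, 17)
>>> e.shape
(31, 17, 2, 2)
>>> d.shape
(7, 2, 17, 31)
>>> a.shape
(23, 2, 7)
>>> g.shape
(2, 17)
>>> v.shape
(17, 2)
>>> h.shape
(7, 2)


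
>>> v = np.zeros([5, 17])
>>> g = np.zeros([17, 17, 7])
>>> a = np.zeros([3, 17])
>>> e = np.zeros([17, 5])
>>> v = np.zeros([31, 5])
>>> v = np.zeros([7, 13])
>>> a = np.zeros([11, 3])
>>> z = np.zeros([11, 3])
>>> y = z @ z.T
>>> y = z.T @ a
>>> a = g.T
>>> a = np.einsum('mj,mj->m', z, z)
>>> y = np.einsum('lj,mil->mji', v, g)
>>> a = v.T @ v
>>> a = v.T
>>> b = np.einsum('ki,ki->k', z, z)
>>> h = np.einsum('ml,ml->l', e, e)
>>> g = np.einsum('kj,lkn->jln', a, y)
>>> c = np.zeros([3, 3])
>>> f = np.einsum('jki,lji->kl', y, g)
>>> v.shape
(7, 13)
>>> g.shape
(7, 17, 17)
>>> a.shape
(13, 7)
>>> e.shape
(17, 5)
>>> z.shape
(11, 3)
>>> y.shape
(17, 13, 17)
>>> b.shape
(11,)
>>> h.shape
(5,)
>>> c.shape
(3, 3)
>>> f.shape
(13, 7)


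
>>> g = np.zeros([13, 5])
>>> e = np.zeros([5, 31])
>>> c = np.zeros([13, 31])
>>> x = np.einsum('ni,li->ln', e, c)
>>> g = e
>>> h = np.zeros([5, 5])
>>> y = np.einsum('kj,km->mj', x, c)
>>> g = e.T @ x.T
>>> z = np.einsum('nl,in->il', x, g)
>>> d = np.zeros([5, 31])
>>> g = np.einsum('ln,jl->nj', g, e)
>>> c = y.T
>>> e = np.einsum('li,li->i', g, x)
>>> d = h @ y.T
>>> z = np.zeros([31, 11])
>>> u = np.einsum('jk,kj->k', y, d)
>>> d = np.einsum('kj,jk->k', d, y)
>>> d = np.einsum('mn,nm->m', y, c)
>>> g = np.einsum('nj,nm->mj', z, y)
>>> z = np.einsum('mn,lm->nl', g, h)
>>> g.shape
(5, 11)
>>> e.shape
(5,)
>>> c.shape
(5, 31)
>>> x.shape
(13, 5)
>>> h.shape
(5, 5)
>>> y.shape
(31, 5)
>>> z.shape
(11, 5)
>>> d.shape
(31,)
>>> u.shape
(5,)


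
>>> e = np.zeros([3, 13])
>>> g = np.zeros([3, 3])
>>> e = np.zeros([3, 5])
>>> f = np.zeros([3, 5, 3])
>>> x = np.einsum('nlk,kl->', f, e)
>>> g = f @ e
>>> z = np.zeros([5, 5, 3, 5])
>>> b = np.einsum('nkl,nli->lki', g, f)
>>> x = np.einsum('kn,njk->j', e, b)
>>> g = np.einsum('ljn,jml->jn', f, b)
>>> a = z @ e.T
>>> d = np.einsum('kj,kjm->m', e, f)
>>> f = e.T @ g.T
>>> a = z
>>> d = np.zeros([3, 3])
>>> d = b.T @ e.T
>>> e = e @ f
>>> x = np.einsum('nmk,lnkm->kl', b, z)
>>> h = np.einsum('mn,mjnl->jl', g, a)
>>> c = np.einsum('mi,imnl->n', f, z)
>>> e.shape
(3, 5)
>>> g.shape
(5, 3)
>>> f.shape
(5, 5)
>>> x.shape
(3, 5)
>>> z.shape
(5, 5, 3, 5)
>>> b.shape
(5, 5, 3)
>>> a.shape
(5, 5, 3, 5)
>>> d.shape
(3, 5, 3)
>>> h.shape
(5, 5)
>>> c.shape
(3,)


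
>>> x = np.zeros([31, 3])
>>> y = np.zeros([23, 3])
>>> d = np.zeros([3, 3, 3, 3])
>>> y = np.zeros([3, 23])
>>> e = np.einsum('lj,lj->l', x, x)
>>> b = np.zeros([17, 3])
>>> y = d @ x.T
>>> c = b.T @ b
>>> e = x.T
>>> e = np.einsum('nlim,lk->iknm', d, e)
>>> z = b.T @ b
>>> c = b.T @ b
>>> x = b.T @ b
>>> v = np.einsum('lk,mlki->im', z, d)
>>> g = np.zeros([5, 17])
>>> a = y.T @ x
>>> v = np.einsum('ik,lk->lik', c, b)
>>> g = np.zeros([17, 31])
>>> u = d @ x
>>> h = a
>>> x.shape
(3, 3)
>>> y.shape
(3, 3, 3, 31)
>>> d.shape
(3, 3, 3, 3)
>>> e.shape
(3, 31, 3, 3)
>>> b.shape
(17, 3)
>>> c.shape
(3, 3)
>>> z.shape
(3, 3)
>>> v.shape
(17, 3, 3)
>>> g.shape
(17, 31)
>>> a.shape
(31, 3, 3, 3)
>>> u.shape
(3, 3, 3, 3)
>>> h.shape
(31, 3, 3, 3)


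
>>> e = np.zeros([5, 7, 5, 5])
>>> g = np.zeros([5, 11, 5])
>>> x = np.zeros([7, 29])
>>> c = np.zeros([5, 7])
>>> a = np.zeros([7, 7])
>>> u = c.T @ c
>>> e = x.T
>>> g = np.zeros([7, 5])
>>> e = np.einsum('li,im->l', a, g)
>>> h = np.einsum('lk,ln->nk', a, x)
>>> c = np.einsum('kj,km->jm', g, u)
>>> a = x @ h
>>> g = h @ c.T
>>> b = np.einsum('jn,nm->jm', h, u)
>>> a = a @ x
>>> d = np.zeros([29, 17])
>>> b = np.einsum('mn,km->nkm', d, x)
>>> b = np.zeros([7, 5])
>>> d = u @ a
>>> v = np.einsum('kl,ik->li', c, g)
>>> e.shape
(7,)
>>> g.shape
(29, 5)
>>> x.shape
(7, 29)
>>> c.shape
(5, 7)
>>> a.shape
(7, 29)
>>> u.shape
(7, 7)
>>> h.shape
(29, 7)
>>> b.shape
(7, 5)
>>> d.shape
(7, 29)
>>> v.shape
(7, 29)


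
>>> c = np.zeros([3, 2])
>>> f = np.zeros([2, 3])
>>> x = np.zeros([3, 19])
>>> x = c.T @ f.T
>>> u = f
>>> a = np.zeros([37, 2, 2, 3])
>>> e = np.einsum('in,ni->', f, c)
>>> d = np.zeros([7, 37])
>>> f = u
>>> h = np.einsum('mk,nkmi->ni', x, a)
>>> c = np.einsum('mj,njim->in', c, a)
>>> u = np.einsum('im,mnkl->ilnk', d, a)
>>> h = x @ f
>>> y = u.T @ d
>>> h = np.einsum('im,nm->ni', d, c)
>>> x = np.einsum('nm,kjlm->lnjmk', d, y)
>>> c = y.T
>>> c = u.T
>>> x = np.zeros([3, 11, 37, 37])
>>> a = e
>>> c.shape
(2, 2, 3, 7)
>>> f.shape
(2, 3)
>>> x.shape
(3, 11, 37, 37)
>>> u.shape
(7, 3, 2, 2)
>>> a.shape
()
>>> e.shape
()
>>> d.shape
(7, 37)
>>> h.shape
(2, 7)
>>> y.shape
(2, 2, 3, 37)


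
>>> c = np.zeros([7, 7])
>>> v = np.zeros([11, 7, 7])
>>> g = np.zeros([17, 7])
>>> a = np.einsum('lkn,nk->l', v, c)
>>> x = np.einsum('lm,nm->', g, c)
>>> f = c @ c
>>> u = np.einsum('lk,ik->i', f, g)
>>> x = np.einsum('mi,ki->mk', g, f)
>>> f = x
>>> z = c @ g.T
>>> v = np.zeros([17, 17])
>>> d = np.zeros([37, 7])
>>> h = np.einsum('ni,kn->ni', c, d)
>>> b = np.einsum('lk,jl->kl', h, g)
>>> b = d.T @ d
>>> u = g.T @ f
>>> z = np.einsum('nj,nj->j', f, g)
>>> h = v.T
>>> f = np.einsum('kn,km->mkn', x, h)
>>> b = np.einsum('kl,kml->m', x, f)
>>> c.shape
(7, 7)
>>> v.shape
(17, 17)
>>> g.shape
(17, 7)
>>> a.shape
(11,)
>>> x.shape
(17, 7)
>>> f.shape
(17, 17, 7)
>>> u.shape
(7, 7)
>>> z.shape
(7,)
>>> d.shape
(37, 7)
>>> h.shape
(17, 17)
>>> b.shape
(17,)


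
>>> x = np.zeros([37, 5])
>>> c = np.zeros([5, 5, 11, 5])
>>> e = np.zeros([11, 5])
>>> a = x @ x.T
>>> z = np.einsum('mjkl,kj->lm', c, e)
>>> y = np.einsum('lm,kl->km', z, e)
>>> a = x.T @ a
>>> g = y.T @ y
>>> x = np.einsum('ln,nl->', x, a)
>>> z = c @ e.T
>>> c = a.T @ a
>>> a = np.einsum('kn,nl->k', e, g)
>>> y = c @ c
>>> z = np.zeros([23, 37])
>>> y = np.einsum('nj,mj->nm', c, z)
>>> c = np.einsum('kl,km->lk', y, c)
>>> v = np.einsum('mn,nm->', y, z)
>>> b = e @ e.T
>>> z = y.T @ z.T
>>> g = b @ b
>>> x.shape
()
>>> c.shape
(23, 37)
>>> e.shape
(11, 5)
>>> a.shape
(11,)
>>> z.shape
(23, 23)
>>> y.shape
(37, 23)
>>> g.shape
(11, 11)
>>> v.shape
()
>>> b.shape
(11, 11)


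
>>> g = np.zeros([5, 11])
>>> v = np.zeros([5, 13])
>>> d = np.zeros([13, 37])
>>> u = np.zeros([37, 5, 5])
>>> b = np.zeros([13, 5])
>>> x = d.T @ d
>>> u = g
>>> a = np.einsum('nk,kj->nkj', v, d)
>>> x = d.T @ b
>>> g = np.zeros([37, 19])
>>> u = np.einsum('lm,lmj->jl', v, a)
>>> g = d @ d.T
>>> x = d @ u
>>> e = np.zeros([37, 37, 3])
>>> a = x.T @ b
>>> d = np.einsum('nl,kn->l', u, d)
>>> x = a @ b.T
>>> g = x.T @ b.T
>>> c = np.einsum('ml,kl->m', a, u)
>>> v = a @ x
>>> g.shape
(13, 13)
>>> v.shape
(5, 13)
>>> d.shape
(5,)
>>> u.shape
(37, 5)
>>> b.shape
(13, 5)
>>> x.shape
(5, 13)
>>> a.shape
(5, 5)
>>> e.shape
(37, 37, 3)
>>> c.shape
(5,)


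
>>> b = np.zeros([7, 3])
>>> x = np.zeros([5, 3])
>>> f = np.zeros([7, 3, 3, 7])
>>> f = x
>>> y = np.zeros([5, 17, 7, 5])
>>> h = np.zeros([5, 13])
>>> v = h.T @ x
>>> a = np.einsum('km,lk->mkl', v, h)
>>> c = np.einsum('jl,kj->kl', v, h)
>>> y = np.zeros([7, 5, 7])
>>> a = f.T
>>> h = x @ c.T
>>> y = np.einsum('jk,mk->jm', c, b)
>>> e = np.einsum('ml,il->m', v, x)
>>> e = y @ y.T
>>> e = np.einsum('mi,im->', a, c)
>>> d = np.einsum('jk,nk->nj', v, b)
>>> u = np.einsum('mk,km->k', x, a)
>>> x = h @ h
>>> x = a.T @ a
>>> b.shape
(7, 3)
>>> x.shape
(5, 5)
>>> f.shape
(5, 3)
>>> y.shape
(5, 7)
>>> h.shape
(5, 5)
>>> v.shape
(13, 3)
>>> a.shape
(3, 5)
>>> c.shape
(5, 3)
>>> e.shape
()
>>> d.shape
(7, 13)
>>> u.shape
(3,)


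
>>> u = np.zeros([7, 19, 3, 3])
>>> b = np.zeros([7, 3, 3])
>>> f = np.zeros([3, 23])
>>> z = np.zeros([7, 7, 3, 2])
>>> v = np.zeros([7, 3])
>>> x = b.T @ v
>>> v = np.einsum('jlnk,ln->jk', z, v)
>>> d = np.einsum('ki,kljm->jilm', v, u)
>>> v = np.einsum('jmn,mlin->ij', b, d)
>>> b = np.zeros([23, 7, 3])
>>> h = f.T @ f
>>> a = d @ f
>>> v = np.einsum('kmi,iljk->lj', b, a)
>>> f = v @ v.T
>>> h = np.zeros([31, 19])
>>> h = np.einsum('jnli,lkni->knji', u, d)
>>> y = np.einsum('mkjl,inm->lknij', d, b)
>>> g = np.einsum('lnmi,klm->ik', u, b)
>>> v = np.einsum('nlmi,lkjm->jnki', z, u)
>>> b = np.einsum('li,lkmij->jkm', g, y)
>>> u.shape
(7, 19, 3, 3)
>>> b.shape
(19, 2, 7)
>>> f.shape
(2, 2)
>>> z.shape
(7, 7, 3, 2)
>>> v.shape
(3, 7, 19, 2)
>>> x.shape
(3, 3, 3)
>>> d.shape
(3, 2, 19, 3)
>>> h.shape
(2, 19, 7, 3)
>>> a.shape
(3, 2, 19, 23)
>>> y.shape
(3, 2, 7, 23, 19)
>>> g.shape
(3, 23)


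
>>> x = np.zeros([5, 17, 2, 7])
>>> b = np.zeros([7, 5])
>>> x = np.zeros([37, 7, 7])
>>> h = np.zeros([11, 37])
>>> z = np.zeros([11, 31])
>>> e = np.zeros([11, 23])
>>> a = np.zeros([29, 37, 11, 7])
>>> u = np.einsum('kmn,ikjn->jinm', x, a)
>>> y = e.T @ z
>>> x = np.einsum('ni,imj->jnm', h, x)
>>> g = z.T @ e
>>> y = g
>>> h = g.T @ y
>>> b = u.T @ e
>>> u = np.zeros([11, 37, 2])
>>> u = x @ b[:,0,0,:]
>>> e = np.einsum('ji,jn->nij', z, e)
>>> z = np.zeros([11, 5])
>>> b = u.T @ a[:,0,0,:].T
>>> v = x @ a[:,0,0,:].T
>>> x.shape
(7, 11, 7)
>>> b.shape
(23, 11, 29)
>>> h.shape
(23, 23)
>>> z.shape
(11, 5)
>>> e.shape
(23, 31, 11)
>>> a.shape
(29, 37, 11, 7)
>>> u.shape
(7, 11, 23)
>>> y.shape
(31, 23)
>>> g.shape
(31, 23)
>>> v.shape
(7, 11, 29)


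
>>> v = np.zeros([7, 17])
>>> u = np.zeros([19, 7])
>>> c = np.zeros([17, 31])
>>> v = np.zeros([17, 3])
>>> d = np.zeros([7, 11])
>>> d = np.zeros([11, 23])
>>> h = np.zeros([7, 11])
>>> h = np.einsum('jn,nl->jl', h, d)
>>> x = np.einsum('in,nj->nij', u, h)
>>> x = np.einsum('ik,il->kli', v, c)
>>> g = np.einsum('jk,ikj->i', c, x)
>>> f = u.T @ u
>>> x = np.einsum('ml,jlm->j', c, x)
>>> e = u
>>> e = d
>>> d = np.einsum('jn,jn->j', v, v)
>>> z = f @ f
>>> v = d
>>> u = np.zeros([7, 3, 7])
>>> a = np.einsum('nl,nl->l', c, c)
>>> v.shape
(17,)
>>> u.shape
(7, 3, 7)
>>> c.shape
(17, 31)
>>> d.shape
(17,)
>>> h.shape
(7, 23)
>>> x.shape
(3,)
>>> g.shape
(3,)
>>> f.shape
(7, 7)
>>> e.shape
(11, 23)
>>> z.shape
(7, 7)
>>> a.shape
(31,)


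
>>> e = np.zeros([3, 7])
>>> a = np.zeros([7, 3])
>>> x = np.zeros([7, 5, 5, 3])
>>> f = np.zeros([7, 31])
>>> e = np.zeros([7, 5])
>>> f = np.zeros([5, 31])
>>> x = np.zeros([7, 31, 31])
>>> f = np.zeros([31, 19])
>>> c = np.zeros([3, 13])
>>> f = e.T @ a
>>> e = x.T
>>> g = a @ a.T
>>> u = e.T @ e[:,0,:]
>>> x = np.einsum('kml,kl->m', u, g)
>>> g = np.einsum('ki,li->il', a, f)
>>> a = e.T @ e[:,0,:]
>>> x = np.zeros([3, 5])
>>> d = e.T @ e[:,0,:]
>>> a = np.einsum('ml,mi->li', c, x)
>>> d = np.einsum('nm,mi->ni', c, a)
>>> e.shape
(31, 31, 7)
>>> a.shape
(13, 5)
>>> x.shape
(3, 5)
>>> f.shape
(5, 3)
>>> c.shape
(3, 13)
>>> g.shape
(3, 5)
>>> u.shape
(7, 31, 7)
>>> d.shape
(3, 5)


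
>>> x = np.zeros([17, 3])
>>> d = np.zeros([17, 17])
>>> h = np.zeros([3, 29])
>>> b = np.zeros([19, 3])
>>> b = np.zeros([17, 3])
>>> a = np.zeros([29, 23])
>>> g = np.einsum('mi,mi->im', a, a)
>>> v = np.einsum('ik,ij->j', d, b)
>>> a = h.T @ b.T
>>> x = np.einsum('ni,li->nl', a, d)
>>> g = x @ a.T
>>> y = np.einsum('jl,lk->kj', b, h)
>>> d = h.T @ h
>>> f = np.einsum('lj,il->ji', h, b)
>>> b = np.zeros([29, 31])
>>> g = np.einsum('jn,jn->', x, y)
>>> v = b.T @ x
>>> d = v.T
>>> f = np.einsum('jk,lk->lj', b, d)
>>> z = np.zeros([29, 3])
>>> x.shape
(29, 17)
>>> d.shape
(17, 31)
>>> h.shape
(3, 29)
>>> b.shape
(29, 31)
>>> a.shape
(29, 17)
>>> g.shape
()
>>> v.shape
(31, 17)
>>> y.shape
(29, 17)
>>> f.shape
(17, 29)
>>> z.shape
(29, 3)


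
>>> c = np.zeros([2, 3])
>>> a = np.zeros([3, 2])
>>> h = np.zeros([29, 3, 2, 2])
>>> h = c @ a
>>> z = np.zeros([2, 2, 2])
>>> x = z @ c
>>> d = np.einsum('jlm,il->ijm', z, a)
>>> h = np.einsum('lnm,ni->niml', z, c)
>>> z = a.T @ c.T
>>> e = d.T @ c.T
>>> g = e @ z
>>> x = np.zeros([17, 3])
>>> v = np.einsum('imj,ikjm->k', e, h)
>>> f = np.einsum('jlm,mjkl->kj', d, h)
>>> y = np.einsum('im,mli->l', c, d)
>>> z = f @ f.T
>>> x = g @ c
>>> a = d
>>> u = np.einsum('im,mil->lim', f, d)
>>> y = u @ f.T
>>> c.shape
(2, 3)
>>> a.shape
(3, 2, 2)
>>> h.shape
(2, 3, 2, 2)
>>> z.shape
(2, 2)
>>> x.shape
(2, 2, 3)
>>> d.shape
(3, 2, 2)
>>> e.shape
(2, 2, 2)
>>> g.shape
(2, 2, 2)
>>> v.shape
(3,)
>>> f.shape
(2, 3)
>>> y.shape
(2, 2, 2)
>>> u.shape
(2, 2, 3)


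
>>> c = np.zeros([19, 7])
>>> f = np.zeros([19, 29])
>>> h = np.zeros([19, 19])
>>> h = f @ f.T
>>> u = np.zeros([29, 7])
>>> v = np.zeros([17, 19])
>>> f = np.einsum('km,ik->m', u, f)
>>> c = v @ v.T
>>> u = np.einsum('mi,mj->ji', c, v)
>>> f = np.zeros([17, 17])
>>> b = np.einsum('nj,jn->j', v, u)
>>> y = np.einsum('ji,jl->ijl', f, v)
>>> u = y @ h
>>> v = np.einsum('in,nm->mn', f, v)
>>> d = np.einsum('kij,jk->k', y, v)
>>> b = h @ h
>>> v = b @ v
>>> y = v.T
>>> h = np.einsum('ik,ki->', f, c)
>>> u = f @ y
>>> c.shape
(17, 17)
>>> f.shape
(17, 17)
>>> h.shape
()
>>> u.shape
(17, 19)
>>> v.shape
(19, 17)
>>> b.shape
(19, 19)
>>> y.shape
(17, 19)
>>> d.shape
(17,)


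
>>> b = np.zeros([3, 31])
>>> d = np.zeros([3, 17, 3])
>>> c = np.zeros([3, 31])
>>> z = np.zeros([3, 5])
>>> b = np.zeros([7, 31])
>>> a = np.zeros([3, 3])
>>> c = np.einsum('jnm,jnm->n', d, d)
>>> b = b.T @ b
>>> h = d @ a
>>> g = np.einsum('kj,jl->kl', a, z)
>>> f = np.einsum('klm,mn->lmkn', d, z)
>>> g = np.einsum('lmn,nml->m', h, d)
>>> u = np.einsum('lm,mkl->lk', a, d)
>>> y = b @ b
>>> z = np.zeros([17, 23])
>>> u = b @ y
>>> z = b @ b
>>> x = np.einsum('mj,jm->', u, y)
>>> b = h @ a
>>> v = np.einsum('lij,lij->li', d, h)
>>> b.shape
(3, 17, 3)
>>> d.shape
(3, 17, 3)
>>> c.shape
(17,)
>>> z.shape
(31, 31)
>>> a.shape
(3, 3)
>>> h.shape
(3, 17, 3)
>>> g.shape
(17,)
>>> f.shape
(17, 3, 3, 5)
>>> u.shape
(31, 31)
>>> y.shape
(31, 31)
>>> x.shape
()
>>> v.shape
(3, 17)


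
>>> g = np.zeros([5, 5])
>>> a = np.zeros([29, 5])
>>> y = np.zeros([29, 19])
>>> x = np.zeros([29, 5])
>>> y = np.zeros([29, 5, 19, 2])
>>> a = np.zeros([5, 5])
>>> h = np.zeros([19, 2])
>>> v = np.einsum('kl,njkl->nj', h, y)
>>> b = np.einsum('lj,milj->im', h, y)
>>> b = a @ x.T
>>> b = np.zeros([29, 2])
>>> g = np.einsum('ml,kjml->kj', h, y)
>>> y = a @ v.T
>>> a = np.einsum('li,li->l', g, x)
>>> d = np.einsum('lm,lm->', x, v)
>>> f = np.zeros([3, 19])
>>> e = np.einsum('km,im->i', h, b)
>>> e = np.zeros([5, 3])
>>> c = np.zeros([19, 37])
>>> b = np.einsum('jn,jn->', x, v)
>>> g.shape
(29, 5)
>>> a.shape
(29,)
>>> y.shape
(5, 29)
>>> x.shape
(29, 5)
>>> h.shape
(19, 2)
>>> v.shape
(29, 5)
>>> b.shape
()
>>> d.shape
()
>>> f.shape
(3, 19)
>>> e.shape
(5, 3)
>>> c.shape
(19, 37)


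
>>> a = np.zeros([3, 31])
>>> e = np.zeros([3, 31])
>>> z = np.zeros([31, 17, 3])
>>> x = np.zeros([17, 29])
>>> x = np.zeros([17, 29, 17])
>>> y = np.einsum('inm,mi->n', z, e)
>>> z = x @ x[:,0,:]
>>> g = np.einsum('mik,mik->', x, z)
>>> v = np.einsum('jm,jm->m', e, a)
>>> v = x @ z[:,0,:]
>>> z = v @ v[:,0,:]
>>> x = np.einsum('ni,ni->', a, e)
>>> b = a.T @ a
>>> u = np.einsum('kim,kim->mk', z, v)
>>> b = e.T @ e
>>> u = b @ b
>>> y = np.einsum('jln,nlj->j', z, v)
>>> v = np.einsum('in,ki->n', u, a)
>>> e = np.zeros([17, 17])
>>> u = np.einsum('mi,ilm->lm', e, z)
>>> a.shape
(3, 31)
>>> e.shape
(17, 17)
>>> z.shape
(17, 29, 17)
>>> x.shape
()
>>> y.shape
(17,)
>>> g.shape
()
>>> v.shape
(31,)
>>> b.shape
(31, 31)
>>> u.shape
(29, 17)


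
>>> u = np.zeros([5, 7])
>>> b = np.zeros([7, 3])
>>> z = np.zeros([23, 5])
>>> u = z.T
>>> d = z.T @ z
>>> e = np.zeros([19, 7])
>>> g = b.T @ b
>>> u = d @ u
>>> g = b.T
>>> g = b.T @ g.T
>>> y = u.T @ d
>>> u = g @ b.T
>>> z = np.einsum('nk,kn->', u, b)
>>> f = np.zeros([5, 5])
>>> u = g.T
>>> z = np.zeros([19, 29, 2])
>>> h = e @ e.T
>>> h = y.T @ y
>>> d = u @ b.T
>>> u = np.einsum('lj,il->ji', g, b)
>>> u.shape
(3, 7)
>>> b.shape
(7, 3)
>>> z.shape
(19, 29, 2)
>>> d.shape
(3, 7)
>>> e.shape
(19, 7)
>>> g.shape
(3, 3)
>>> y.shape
(23, 5)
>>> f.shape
(5, 5)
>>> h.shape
(5, 5)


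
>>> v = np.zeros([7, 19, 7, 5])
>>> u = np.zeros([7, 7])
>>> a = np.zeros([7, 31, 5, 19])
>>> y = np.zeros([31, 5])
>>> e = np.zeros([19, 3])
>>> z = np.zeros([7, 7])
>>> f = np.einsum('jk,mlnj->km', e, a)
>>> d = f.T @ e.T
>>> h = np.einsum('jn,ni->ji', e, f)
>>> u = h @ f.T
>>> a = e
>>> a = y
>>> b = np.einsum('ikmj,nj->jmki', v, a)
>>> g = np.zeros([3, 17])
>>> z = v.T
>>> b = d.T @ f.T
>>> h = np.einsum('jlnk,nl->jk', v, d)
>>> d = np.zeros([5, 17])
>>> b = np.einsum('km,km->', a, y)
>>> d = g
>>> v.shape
(7, 19, 7, 5)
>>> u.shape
(19, 3)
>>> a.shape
(31, 5)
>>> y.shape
(31, 5)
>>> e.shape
(19, 3)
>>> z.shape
(5, 7, 19, 7)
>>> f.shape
(3, 7)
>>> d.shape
(3, 17)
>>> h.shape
(7, 5)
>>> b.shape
()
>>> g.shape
(3, 17)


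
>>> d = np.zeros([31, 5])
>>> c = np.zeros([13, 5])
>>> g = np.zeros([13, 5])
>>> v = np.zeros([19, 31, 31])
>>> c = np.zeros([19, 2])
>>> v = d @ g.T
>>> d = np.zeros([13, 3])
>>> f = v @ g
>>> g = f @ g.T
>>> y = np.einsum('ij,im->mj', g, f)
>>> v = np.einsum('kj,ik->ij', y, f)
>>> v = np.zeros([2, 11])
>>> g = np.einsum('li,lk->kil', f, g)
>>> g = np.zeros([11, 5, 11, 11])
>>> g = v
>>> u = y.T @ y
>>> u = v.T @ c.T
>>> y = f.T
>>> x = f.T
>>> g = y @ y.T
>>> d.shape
(13, 3)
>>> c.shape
(19, 2)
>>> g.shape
(5, 5)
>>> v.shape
(2, 11)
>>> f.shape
(31, 5)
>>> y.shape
(5, 31)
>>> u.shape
(11, 19)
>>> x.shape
(5, 31)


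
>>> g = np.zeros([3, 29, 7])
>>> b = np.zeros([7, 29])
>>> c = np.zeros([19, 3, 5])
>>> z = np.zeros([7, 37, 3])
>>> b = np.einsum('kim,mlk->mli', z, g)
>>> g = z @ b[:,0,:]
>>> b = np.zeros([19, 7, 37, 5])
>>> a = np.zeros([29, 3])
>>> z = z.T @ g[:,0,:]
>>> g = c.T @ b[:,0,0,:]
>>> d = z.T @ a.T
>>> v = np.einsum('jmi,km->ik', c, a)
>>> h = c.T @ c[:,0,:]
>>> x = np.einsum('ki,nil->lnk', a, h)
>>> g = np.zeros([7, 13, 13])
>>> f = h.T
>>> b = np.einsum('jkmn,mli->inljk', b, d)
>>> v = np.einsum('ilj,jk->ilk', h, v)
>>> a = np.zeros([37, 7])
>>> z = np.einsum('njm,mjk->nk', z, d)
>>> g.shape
(7, 13, 13)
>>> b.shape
(29, 5, 37, 19, 7)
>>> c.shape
(19, 3, 5)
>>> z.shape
(3, 29)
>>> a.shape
(37, 7)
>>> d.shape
(37, 37, 29)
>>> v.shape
(5, 3, 29)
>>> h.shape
(5, 3, 5)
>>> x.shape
(5, 5, 29)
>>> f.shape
(5, 3, 5)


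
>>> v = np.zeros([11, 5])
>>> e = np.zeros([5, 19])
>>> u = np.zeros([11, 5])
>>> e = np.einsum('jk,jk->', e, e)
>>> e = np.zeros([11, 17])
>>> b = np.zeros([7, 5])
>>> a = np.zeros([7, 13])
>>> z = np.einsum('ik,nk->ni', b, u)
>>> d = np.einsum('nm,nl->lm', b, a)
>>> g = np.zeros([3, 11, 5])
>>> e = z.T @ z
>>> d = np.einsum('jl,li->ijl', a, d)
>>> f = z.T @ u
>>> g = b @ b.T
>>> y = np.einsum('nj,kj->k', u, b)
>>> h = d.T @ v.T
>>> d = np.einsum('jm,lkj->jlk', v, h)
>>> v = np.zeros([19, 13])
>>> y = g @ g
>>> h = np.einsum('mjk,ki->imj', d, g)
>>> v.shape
(19, 13)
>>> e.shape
(7, 7)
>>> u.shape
(11, 5)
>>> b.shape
(7, 5)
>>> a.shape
(7, 13)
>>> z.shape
(11, 7)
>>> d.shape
(11, 13, 7)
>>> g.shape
(7, 7)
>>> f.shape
(7, 5)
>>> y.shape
(7, 7)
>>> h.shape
(7, 11, 13)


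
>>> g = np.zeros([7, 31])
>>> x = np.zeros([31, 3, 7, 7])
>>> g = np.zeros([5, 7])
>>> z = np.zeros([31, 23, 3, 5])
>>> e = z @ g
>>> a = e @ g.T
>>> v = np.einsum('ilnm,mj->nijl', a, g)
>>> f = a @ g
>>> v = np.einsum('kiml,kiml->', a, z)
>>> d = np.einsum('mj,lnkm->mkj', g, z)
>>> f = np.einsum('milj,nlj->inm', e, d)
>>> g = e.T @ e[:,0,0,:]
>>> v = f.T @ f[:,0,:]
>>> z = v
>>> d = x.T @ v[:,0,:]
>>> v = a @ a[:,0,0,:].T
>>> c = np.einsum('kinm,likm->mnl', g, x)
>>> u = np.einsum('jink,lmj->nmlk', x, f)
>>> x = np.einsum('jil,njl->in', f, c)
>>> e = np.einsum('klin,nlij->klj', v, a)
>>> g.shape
(7, 3, 23, 7)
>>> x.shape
(5, 7)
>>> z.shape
(31, 5, 31)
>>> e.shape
(31, 23, 5)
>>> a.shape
(31, 23, 3, 5)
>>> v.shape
(31, 23, 3, 31)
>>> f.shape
(23, 5, 31)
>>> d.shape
(7, 7, 3, 31)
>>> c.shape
(7, 23, 31)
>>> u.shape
(7, 5, 23, 7)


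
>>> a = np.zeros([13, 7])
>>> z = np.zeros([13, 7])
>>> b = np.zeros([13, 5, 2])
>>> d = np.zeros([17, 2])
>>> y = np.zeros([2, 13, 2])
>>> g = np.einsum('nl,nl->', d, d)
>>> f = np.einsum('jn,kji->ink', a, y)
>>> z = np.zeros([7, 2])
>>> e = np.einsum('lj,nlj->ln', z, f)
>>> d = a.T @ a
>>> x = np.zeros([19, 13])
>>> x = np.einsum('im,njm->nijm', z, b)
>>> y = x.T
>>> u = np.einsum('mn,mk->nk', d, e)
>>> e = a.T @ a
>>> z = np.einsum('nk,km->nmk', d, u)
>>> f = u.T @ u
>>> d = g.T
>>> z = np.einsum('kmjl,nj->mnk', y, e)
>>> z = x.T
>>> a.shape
(13, 7)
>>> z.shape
(2, 5, 7, 13)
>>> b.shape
(13, 5, 2)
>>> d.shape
()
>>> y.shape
(2, 5, 7, 13)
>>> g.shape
()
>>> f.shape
(2, 2)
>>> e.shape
(7, 7)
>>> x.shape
(13, 7, 5, 2)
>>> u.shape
(7, 2)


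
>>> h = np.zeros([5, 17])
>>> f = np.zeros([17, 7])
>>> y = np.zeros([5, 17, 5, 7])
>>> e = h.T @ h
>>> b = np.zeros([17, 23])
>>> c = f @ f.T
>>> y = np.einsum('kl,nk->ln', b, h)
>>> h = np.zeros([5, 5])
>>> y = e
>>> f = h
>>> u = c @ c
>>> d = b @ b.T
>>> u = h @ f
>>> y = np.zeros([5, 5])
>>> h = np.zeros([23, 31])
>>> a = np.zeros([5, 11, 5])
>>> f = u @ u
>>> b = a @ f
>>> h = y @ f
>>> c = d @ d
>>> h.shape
(5, 5)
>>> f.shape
(5, 5)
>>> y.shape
(5, 5)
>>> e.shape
(17, 17)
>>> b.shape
(5, 11, 5)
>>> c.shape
(17, 17)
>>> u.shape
(5, 5)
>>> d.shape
(17, 17)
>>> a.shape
(5, 11, 5)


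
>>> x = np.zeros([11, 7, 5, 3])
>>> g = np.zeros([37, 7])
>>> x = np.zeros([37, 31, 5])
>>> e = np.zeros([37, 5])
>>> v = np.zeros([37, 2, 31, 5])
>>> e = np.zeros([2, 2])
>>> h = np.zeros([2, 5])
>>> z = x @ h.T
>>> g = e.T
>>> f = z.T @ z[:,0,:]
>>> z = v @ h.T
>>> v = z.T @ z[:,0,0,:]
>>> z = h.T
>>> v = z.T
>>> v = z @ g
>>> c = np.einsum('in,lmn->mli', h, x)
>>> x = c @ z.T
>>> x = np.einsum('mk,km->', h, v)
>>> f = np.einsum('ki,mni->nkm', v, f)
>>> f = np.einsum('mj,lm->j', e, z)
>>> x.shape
()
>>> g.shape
(2, 2)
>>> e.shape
(2, 2)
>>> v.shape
(5, 2)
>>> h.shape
(2, 5)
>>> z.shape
(5, 2)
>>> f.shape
(2,)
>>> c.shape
(31, 37, 2)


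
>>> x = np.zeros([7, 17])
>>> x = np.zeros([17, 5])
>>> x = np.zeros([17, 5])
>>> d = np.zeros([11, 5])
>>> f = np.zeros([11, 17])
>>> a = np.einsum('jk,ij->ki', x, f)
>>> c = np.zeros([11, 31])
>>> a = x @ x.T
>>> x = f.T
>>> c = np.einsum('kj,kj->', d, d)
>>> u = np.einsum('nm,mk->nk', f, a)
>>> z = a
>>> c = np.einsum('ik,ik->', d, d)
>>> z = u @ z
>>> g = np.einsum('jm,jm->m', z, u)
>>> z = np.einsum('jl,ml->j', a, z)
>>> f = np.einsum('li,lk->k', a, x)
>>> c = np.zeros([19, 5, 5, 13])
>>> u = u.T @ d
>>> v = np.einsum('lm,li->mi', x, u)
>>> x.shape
(17, 11)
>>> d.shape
(11, 5)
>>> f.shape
(11,)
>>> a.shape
(17, 17)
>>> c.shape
(19, 5, 5, 13)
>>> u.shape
(17, 5)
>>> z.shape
(17,)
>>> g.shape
(17,)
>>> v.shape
(11, 5)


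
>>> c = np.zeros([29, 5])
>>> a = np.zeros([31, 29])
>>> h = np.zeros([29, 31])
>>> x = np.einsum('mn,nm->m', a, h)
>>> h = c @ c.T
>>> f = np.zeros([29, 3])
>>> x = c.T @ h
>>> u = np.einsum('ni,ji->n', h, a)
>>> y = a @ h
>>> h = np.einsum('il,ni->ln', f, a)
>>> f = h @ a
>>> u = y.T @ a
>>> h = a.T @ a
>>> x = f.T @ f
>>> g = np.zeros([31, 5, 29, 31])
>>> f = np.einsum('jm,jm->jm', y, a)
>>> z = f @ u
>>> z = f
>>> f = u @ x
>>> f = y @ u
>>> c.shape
(29, 5)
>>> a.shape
(31, 29)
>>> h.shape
(29, 29)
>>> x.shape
(29, 29)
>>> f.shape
(31, 29)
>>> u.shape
(29, 29)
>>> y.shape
(31, 29)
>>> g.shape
(31, 5, 29, 31)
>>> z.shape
(31, 29)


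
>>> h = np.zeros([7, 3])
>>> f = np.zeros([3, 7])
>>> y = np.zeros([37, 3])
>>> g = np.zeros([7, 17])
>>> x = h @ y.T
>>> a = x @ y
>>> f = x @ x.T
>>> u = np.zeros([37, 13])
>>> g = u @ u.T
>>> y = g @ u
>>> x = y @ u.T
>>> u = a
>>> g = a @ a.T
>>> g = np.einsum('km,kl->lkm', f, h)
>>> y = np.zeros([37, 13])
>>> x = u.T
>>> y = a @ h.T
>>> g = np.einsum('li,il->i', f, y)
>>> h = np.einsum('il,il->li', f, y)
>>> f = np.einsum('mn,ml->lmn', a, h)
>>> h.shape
(7, 7)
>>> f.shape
(7, 7, 3)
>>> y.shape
(7, 7)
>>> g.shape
(7,)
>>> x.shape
(3, 7)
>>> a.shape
(7, 3)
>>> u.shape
(7, 3)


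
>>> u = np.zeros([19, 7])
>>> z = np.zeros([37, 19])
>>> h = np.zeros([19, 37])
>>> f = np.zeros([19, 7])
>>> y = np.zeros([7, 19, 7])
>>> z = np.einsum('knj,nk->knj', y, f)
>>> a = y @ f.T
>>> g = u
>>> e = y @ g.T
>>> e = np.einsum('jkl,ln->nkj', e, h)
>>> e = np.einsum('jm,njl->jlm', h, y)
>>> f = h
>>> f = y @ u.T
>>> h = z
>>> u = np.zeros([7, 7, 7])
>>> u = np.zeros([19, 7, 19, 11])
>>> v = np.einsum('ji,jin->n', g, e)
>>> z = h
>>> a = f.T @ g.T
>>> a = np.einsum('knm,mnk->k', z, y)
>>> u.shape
(19, 7, 19, 11)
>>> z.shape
(7, 19, 7)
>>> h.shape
(7, 19, 7)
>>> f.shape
(7, 19, 19)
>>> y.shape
(7, 19, 7)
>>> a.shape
(7,)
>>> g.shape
(19, 7)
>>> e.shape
(19, 7, 37)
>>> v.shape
(37,)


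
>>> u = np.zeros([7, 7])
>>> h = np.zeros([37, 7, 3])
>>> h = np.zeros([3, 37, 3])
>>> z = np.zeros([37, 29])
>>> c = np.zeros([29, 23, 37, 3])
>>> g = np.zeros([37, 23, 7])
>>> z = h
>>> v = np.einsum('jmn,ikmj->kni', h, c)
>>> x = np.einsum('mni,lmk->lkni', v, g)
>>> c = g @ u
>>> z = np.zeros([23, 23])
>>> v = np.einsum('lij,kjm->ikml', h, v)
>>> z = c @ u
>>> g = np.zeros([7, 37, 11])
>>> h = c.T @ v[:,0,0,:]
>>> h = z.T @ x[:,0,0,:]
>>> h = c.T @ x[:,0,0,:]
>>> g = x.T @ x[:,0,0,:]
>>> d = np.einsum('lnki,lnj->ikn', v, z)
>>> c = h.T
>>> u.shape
(7, 7)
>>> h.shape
(7, 23, 29)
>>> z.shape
(37, 23, 7)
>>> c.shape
(29, 23, 7)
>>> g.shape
(29, 3, 7, 29)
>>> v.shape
(37, 23, 29, 3)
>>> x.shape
(37, 7, 3, 29)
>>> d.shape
(3, 29, 23)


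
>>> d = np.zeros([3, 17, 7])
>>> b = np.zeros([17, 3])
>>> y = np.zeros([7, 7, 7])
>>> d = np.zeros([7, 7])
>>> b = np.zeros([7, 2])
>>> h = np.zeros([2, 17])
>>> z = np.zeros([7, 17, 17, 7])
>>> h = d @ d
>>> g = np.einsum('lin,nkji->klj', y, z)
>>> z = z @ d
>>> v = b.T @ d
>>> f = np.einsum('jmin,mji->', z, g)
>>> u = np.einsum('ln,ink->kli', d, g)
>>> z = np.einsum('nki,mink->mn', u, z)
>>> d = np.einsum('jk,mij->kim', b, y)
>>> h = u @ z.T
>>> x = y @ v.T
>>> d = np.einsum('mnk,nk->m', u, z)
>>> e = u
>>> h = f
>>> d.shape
(17,)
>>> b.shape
(7, 2)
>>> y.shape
(7, 7, 7)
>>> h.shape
()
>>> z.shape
(7, 17)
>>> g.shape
(17, 7, 17)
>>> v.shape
(2, 7)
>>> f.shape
()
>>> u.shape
(17, 7, 17)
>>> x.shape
(7, 7, 2)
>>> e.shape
(17, 7, 17)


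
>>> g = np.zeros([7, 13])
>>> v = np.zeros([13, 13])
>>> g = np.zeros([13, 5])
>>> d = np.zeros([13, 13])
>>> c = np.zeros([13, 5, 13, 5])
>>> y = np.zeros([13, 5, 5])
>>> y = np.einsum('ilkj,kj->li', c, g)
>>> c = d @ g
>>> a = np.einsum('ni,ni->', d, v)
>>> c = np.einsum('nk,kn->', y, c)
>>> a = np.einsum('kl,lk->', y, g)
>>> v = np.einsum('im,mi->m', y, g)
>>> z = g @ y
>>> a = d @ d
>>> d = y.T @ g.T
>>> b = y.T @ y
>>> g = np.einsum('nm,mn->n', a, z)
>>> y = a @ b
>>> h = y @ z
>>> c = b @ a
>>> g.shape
(13,)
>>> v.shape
(13,)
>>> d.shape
(13, 13)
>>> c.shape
(13, 13)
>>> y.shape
(13, 13)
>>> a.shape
(13, 13)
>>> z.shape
(13, 13)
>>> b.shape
(13, 13)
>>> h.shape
(13, 13)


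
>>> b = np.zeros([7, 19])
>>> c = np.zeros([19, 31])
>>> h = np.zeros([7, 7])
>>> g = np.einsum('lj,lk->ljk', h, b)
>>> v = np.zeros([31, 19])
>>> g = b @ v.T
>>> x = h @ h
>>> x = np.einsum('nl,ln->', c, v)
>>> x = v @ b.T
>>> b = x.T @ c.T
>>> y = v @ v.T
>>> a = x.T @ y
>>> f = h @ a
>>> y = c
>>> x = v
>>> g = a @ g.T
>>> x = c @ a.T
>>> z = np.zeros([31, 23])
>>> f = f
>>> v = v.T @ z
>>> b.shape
(7, 19)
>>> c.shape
(19, 31)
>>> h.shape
(7, 7)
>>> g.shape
(7, 7)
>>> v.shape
(19, 23)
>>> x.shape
(19, 7)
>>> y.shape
(19, 31)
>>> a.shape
(7, 31)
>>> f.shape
(7, 31)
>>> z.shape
(31, 23)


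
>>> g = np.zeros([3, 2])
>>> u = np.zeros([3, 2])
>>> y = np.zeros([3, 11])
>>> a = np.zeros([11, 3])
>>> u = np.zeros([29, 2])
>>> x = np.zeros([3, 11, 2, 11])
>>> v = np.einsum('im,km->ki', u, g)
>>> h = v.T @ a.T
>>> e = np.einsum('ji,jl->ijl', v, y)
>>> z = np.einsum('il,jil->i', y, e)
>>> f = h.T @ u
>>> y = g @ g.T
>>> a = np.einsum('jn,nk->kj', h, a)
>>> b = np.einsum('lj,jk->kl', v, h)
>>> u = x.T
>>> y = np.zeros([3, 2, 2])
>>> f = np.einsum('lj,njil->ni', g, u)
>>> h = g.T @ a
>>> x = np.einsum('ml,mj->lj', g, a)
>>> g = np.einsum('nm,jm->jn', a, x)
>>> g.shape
(2, 3)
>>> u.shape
(11, 2, 11, 3)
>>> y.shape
(3, 2, 2)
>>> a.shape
(3, 29)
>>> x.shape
(2, 29)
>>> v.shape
(3, 29)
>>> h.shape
(2, 29)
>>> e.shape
(29, 3, 11)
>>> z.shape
(3,)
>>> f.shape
(11, 11)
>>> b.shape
(11, 3)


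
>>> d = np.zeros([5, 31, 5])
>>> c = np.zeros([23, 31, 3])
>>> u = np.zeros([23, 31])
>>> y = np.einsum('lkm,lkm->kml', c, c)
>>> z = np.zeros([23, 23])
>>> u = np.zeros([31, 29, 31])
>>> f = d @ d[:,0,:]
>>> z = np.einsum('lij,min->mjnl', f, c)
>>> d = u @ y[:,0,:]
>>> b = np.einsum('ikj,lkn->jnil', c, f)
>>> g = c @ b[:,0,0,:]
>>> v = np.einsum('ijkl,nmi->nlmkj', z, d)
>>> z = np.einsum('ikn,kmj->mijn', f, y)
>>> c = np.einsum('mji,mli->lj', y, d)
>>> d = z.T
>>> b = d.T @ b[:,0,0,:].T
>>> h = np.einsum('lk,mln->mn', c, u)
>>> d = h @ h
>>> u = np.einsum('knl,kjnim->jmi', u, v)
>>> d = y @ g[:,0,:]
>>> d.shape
(31, 3, 5)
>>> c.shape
(29, 3)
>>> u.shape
(5, 5, 3)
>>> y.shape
(31, 3, 23)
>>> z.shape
(3, 5, 23, 5)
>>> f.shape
(5, 31, 5)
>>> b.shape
(3, 5, 23, 3)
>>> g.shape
(23, 31, 5)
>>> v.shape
(31, 5, 29, 3, 5)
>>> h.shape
(31, 31)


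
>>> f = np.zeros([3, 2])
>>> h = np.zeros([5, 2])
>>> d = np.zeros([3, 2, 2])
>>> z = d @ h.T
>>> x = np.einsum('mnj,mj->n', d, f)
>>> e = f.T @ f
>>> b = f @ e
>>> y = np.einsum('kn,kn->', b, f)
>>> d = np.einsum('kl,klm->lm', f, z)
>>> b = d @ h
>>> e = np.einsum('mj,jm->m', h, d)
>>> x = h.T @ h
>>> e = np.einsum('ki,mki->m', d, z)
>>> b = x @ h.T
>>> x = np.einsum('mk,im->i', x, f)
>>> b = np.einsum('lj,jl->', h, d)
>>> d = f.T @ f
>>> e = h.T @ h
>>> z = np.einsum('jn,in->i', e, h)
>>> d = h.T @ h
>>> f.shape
(3, 2)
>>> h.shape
(5, 2)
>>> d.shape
(2, 2)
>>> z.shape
(5,)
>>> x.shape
(3,)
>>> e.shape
(2, 2)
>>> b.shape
()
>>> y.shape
()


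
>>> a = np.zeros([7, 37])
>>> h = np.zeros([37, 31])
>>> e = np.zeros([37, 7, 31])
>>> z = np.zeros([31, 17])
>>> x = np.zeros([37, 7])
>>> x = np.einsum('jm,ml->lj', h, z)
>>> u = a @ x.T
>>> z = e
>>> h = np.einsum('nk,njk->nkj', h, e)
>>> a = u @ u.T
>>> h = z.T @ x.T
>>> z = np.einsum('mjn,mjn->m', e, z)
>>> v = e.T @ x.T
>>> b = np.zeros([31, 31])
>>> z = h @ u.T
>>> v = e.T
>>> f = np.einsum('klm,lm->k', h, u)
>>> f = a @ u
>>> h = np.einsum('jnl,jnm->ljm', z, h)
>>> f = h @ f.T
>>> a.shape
(7, 7)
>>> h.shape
(7, 31, 17)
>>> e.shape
(37, 7, 31)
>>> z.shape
(31, 7, 7)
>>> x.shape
(17, 37)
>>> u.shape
(7, 17)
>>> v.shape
(31, 7, 37)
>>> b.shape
(31, 31)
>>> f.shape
(7, 31, 7)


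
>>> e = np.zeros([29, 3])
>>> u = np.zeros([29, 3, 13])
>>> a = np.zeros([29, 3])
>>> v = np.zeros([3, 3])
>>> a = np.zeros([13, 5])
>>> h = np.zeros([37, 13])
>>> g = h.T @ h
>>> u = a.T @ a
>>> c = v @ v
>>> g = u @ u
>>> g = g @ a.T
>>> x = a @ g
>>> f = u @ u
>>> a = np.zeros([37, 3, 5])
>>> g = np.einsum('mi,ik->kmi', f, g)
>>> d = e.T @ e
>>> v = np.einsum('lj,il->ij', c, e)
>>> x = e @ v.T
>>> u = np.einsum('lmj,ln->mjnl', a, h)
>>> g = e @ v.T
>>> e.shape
(29, 3)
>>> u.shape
(3, 5, 13, 37)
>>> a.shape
(37, 3, 5)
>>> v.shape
(29, 3)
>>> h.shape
(37, 13)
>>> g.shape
(29, 29)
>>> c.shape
(3, 3)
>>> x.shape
(29, 29)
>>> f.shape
(5, 5)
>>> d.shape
(3, 3)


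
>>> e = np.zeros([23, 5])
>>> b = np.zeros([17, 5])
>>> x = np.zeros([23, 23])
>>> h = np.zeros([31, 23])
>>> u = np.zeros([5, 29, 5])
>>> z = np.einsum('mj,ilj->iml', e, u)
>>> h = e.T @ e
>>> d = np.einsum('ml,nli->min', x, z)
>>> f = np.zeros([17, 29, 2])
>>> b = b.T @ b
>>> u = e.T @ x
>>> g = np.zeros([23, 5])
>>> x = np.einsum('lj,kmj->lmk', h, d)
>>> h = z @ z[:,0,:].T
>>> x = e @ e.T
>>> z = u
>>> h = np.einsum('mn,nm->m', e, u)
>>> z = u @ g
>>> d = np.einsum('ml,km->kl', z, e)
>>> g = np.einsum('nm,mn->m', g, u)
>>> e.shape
(23, 5)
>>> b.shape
(5, 5)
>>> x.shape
(23, 23)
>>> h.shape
(23,)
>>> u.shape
(5, 23)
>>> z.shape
(5, 5)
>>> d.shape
(23, 5)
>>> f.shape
(17, 29, 2)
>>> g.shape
(5,)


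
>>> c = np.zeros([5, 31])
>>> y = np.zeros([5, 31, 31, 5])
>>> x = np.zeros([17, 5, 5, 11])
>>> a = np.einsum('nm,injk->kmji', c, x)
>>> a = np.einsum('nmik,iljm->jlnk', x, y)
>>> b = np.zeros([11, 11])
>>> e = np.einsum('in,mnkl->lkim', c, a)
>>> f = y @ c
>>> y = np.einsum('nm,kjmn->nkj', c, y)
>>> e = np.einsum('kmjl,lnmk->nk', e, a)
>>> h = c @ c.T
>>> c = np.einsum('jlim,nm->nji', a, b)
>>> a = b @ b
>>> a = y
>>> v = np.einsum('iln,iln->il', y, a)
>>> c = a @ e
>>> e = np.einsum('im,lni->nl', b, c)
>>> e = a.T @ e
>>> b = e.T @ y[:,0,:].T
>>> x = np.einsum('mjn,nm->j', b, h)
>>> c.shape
(5, 5, 11)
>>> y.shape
(5, 5, 31)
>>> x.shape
(5,)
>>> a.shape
(5, 5, 31)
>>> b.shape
(5, 5, 5)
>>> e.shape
(31, 5, 5)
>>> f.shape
(5, 31, 31, 31)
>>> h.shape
(5, 5)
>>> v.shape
(5, 5)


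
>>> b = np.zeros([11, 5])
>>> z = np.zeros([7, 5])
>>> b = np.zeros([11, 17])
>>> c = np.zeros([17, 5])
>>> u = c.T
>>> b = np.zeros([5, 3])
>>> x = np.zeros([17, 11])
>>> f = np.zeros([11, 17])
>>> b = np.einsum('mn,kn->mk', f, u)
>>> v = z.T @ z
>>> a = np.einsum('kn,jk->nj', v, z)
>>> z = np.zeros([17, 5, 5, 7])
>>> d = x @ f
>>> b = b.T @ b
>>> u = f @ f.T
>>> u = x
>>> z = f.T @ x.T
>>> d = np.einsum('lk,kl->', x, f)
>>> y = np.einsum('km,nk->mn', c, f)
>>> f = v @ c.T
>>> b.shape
(5, 5)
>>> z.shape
(17, 17)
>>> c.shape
(17, 5)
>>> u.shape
(17, 11)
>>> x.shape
(17, 11)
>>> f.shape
(5, 17)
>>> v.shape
(5, 5)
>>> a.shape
(5, 7)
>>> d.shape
()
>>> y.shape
(5, 11)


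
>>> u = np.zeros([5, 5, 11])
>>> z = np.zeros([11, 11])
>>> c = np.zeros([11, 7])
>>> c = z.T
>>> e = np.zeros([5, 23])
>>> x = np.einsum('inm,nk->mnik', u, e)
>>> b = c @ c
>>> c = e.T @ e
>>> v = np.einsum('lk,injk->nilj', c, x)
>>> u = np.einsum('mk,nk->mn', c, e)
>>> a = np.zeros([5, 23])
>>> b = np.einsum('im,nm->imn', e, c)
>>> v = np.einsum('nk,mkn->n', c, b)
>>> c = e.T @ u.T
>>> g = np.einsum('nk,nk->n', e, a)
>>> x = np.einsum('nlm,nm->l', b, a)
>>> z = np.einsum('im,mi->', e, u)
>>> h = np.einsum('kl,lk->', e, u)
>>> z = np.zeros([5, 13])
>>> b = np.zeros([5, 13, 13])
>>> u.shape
(23, 5)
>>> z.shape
(5, 13)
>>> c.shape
(23, 23)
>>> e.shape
(5, 23)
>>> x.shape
(23,)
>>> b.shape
(5, 13, 13)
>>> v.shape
(23,)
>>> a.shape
(5, 23)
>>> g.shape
(5,)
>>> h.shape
()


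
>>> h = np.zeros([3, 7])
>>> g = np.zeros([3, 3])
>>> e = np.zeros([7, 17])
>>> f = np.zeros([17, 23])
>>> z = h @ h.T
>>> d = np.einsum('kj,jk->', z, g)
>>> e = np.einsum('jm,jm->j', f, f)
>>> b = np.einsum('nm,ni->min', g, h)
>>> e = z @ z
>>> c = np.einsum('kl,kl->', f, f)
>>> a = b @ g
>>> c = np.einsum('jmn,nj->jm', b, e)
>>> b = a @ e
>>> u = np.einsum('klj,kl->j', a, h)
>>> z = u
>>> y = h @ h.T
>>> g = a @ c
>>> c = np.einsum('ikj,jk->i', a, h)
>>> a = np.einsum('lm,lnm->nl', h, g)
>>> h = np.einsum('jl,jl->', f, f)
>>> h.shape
()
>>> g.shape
(3, 7, 7)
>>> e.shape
(3, 3)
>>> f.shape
(17, 23)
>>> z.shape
(3,)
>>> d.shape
()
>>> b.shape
(3, 7, 3)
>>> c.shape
(3,)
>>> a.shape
(7, 3)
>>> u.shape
(3,)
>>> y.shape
(3, 3)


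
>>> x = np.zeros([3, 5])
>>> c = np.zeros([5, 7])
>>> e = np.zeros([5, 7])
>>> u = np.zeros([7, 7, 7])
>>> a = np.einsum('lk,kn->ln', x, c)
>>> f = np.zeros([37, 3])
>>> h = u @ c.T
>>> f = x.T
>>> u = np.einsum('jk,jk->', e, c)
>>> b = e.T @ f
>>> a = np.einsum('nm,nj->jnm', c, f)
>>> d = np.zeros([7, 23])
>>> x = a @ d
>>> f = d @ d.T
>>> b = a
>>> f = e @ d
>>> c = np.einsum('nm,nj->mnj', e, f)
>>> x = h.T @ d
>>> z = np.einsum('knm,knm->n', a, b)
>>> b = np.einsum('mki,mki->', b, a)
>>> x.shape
(5, 7, 23)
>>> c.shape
(7, 5, 23)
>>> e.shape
(5, 7)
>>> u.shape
()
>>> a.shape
(3, 5, 7)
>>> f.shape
(5, 23)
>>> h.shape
(7, 7, 5)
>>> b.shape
()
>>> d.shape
(7, 23)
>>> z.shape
(5,)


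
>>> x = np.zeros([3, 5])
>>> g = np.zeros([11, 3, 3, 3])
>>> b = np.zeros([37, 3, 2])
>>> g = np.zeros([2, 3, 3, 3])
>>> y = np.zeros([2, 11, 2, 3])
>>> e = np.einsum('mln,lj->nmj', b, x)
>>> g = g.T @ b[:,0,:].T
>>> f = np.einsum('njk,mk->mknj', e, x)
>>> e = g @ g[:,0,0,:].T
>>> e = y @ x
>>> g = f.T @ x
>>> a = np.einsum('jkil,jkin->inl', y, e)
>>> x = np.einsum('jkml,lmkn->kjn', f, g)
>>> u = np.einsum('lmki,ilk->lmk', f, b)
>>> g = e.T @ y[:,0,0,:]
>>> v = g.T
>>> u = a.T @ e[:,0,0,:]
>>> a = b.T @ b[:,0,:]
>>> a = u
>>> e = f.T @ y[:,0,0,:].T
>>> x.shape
(5, 3, 5)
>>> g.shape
(5, 2, 11, 3)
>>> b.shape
(37, 3, 2)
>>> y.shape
(2, 11, 2, 3)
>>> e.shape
(37, 2, 5, 2)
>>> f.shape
(3, 5, 2, 37)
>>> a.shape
(3, 5, 5)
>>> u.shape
(3, 5, 5)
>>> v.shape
(3, 11, 2, 5)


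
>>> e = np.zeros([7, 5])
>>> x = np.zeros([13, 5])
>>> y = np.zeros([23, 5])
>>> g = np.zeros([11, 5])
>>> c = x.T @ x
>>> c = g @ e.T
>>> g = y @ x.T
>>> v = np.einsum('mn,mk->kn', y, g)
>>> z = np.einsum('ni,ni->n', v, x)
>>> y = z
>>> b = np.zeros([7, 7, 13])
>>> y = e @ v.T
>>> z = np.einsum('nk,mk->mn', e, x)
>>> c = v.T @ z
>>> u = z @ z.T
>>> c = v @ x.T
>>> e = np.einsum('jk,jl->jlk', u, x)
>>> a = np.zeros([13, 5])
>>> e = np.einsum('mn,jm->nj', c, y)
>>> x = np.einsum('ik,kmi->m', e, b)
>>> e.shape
(13, 7)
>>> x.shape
(7,)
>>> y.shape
(7, 13)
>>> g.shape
(23, 13)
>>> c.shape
(13, 13)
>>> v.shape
(13, 5)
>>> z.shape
(13, 7)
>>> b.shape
(7, 7, 13)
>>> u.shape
(13, 13)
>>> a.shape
(13, 5)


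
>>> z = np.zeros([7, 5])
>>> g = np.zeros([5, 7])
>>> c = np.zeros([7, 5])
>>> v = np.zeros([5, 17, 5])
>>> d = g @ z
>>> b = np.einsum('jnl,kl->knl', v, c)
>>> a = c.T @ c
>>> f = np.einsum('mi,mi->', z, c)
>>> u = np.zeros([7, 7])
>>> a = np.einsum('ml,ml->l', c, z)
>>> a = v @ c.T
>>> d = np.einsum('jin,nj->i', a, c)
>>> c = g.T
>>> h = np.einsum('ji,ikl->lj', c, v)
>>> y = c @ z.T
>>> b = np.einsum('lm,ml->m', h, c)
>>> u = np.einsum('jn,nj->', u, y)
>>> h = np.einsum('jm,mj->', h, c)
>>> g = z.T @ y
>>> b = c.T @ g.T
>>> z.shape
(7, 5)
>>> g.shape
(5, 7)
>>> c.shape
(7, 5)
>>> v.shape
(5, 17, 5)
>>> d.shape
(17,)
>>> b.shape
(5, 5)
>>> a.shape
(5, 17, 7)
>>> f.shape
()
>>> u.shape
()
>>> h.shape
()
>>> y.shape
(7, 7)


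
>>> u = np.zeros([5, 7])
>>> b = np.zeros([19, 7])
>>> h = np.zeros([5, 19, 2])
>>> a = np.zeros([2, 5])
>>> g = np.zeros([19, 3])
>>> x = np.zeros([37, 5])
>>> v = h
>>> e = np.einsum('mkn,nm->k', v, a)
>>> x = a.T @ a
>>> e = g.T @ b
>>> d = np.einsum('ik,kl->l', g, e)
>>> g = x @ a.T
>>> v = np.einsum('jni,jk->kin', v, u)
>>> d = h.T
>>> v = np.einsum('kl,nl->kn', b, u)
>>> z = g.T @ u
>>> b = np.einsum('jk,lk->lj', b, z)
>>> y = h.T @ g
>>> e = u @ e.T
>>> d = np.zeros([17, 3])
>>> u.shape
(5, 7)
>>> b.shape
(2, 19)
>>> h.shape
(5, 19, 2)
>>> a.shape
(2, 5)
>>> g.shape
(5, 2)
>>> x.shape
(5, 5)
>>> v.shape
(19, 5)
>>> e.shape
(5, 3)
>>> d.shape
(17, 3)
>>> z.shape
(2, 7)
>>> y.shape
(2, 19, 2)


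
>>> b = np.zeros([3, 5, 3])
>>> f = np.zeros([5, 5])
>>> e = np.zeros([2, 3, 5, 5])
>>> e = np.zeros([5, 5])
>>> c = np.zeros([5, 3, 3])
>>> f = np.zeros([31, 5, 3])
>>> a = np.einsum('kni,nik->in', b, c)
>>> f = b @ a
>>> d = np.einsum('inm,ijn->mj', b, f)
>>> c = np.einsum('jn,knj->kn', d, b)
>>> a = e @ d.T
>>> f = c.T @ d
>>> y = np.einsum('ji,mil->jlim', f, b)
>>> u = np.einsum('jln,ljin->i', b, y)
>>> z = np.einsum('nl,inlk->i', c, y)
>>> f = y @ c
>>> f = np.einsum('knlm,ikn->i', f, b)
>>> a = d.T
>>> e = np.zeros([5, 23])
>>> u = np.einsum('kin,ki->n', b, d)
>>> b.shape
(3, 5, 3)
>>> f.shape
(3,)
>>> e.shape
(5, 23)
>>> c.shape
(3, 5)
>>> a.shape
(5, 3)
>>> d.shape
(3, 5)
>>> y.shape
(5, 3, 5, 3)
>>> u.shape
(3,)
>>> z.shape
(5,)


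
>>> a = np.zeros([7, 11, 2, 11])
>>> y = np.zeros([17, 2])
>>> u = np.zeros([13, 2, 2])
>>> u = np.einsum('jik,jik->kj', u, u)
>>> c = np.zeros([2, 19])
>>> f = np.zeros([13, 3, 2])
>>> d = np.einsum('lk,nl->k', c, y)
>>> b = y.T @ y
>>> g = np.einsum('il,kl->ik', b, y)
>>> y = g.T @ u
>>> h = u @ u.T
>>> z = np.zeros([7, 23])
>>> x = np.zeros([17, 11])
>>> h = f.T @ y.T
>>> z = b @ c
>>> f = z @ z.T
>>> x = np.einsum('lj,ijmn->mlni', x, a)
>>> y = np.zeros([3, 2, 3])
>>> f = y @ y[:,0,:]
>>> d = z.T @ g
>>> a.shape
(7, 11, 2, 11)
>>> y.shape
(3, 2, 3)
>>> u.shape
(2, 13)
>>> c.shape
(2, 19)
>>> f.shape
(3, 2, 3)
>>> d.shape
(19, 17)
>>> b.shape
(2, 2)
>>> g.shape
(2, 17)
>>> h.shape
(2, 3, 17)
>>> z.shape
(2, 19)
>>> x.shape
(2, 17, 11, 7)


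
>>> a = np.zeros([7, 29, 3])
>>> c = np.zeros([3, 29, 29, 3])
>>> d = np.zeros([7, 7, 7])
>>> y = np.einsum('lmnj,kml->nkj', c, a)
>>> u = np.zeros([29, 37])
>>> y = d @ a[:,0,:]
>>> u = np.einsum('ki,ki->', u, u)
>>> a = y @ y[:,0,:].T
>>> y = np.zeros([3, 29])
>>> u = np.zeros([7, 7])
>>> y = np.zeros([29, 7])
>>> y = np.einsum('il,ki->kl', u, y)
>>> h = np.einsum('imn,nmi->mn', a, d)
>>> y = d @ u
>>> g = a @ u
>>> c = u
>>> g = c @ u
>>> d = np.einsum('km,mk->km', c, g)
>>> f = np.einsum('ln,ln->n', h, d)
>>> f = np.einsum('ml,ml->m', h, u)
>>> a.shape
(7, 7, 7)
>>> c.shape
(7, 7)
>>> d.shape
(7, 7)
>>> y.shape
(7, 7, 7)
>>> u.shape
(7, 7)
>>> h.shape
(7, 7)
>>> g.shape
(7, 7)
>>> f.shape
(7,)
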